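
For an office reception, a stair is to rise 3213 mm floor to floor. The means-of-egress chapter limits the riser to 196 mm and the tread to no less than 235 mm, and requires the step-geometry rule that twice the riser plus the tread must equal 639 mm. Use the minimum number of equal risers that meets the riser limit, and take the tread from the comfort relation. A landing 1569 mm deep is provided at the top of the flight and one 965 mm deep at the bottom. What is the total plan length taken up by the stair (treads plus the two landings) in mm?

6710 mm

At most 196 each: 3213/196 = 16.39, giving 17 risers.
Riser R = 3213 / 17 = 189 mm, within the 196 mm limit.
From 2R + T = 639: T = 639 − 378 = 261 mm.
Going = (17 − 1) × 261 = 4176 mm.
Add landings: 4176 + 1569 + 965 = 6710 mm.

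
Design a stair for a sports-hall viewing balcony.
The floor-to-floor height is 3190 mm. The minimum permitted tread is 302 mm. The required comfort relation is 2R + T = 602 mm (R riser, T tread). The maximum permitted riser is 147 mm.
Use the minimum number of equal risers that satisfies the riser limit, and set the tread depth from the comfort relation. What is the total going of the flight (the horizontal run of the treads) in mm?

At most 147 each: 3190/147 = 21.70, giving 22 risers.
Each riser is 3190/22 = 145 mm (≤ 147 mm).
From 2R + T = 602: T = 602 − 290 = 312 mm.
22 risers give 21 treads; going = 21 × 312 = 6552 mm.

6552 mm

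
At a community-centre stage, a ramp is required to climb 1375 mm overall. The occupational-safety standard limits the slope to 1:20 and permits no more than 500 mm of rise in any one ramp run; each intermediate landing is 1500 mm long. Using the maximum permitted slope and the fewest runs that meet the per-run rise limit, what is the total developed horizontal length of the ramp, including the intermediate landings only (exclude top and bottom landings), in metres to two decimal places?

⌈1375/500⌉ = 3 ramp runs. That means 2 intermediate landings.
Horizontal run for 1375 mm of rise at 1:20 is 1375 × 20 = 27500 mm.
Intermediate landings: 2 × 1500 = 3000 mm.
Total developed length = 27500 + 3000 = 30500 mm.
= 30.50 m.

30.50 m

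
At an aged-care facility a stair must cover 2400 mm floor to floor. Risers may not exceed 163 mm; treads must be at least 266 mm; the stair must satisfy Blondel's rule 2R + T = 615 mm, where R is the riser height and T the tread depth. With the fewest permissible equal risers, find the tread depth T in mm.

295 mm

⌈2400/163⌉ = 15 risers.
R = 2400 ÷ 15 = 160 mm.
Tread T = 615 − 2 × 160 = 295 mm (≥ 266 mm).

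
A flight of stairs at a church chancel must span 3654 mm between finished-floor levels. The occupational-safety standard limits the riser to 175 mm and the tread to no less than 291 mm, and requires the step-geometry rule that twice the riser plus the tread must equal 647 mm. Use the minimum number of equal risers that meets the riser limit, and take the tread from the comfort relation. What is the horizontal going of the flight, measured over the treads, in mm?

3654 / 175 = 20.880 → round up to 21 risers.
R = 3654 ÷ 21 = 174 mm.
From 2R + T = 647: T = 647 − 348 = 299 mm.
Treads = 21 − 1 = 20; going = 20 × 299 = 5980 mm.

5980 mm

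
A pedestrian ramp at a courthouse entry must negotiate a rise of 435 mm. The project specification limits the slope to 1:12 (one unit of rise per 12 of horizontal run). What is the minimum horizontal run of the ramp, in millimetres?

Run = rise × 12 = 435 × 12 = 5220 mm.

5220 mm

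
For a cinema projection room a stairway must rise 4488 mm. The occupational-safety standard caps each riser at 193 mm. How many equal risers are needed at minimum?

⌈4488/193⌉ = 24 risers.

24 risers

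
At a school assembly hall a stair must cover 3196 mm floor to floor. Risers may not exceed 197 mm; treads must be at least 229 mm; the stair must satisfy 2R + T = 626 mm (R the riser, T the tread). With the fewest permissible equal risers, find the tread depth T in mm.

250 mm

3196 / 197 = 16.22, so 17 risers are needed.
Riser R = 3196 / 17 = 188 mm, within the 197 mm limit.
Tread T = 626 − 2 × 188 = 250 mm (≥ 229 mm).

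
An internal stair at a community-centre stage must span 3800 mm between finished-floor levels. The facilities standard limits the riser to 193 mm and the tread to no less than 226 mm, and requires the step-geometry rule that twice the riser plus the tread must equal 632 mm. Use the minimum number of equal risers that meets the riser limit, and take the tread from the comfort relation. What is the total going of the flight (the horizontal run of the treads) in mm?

4788 mm

⌈3800/193⌉ = 20 risers.
R = 3800 ÷ 20 = 190 mm.
Tread T = 632 − 2 × 190 = 252 mm (≥ 226 mm).
Treads = 20 − 1 = 19; going = 19 × 252 = 4788 mm.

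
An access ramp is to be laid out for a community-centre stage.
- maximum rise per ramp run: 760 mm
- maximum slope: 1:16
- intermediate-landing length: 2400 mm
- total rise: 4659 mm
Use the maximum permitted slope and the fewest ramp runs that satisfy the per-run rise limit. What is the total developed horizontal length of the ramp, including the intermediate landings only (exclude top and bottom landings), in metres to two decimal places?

88.94 m

⌈4659/760⌉ = 7 ramp runs. That means 6 intermediate landings.
Ramp run (horizontal) at 1:16: 4659 × 16 = 74544 mm.
6 intermediate landings contribute 6 × 2400 = 14400 mm.
Total developed length = 74544 + 14400 = 88944 mm.
= 88.94 m.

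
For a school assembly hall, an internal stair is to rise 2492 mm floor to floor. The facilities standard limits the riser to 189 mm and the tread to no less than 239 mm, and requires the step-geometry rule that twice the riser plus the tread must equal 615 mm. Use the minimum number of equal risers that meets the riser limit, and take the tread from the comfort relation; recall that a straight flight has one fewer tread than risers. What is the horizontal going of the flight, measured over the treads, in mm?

3367 mm

2492 / 189 = 13.185 → round up to 14 risers.
Riser R = 2492 / 14 = 178 mm, within the 189 mm limit.
T = 615 − 2·178 = 259 mm, which satisfies the 239 mm minimum.
14 risers give 13 treads; going = 13 × 259 = 3367 mm.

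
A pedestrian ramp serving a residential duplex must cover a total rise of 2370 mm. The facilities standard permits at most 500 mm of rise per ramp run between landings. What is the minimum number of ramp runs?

2370 / 500 = 4.740 → round up to 5 ramp runs.

5 runs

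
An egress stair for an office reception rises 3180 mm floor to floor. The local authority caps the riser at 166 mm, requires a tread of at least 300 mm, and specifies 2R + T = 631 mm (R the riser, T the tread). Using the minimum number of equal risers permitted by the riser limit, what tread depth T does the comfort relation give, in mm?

313 mm

3180 / 166 = 19.157 → round up to 20 risers.
R = 3180 ÷ 20 = 159 mm.
Tread T = 631 − 2 × 159 = 313 mm (≥ 300 mm).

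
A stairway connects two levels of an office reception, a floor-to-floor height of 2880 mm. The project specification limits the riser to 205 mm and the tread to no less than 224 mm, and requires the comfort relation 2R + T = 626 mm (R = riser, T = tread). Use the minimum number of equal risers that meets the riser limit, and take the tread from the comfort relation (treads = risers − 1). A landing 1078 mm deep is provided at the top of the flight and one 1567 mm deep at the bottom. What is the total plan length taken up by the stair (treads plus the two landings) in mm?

⌈2880/205⌉ = 15 risers.
Riser R = 2880 / 15 = 192 mm, within the 205 mm limit.
T = 626 − 2·192 = 242 mm, which satisfies the 224 mm minimum.
15 risers give 14 treads; going = 14 × 242 = 3388 mm.
Enclosure = 3388 + 1078 + 1567 = 6033 mm.

6033 mm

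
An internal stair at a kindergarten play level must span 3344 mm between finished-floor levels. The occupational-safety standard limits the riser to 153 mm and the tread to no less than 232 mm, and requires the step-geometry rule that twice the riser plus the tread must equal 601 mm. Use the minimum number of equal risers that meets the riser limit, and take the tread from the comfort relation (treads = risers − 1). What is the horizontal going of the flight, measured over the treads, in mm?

6237 mm

3344 / 153 = 21.86, so 22 risers are needed.
Riser R = 3344 / 22 = 152 mm, within the 153 mm limit.
Tread T = 601 − 2 × 152 = 297 mm (≥ 232 mm).
Treads = 22 − 1 = 21; going = 21 × 297 = 6237 mm.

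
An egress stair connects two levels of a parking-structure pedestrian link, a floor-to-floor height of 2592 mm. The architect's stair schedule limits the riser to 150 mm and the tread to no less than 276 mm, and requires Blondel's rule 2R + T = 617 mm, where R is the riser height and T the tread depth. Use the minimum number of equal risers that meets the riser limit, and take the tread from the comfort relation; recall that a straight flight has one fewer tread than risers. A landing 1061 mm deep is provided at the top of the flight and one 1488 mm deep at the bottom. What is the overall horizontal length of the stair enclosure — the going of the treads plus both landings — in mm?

8142 mm

At most 150 each: 2592/150 = 17.28, giving 18 risers.
Each riser is 2592/18 = 144 mm (≤ 150 mm).
T = 617 − 2·144 = 329 mm, which satisfies the 276 mm minimum.
18 risers give 17 treads; going = 17 × 329 = 5593 mm.
Enclosure = 5593 + 1061 + 1488 = 8142 mm.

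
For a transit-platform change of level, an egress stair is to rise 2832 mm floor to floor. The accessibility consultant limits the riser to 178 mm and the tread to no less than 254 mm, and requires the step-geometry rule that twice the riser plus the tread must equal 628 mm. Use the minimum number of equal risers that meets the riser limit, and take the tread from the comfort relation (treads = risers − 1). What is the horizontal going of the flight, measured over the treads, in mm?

2832 / 178 = 15.91, so 16 risers are needed.
Riser R = 2832 / 16 = 177 mm, within the 178 mm limit.
Tread T = 628 − 2 × 177 = 274 mm (≥ 254 mm).
16 risers give 15 treads; going = 15 × 274 = 4110 mm.

4110 mm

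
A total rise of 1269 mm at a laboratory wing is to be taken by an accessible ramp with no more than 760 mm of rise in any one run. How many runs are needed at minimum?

1269 / 760 = 1.670 → round up to 2 ramp runs.

2 runs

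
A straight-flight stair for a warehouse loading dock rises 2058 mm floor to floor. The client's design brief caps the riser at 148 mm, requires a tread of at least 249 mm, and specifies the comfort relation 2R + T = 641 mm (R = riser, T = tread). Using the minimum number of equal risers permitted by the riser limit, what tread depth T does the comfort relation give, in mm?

347 mm

⌈2058/148⌉ = 14 risers.
R = 2058 ÷ 14 = 147 mm.
T = 641 − 2·147 = 347 mm, which satisfies the 249 mm minimum.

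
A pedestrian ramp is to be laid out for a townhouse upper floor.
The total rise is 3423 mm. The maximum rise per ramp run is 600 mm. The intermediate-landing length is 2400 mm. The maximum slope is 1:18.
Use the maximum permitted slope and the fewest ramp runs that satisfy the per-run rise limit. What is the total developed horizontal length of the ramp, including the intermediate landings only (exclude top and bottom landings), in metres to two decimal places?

73.61 m

3423 / 600 = 5.705 → round up to 6 ramp runs. That means 5 intermediate landings.
Horizontal run for 3423 mm of rise at 1:18 is 3423 × 18 = 61614 mm.
Intermediate landings: 5 × 2400 = 12000 mm.
Total developed length = 61614 + 12000 = 73614 mm.
= 73.61 m.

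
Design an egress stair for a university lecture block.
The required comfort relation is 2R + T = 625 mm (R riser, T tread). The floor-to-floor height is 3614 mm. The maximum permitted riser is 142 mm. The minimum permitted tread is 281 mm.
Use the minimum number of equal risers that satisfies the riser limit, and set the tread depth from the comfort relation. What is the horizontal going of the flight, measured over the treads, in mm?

⌈3614/142⌉ = 26 risers.
R = 3614 ÷ 26 = 139 mm.
From 2R + T = 625: T = 625 − 278 = 347 mm.
Going = (26 − 1) × 347 = 8675 mm.

8675 mm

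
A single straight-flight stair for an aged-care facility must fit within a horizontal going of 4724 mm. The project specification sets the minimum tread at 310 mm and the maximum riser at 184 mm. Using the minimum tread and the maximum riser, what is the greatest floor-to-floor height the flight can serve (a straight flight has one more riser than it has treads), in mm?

Treads that fit: ⌊4724 / 310⌋ = 15.
Risers = treads + 1 = 16.
Maximum height = 16 × 184 = 2944 mm.

2944 mm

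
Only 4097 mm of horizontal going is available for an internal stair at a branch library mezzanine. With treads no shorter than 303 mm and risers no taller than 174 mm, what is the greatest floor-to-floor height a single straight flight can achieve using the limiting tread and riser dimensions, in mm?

2436 mm

Treads that fit: ⌊4097 / 303⌋ = 13.
Risers = treads + 1 = 14.
Maximum height = 14 × 174 = 2436 mm.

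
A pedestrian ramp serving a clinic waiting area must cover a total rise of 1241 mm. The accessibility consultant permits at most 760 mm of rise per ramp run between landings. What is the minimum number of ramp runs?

2 runs

1241 / 760 = 1.63, so 2 ramp runs are needed.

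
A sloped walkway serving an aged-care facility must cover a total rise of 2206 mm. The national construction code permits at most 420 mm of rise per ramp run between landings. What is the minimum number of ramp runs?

6 runs

2206 / 420 = 5.252 → round up to 6 ramp runs.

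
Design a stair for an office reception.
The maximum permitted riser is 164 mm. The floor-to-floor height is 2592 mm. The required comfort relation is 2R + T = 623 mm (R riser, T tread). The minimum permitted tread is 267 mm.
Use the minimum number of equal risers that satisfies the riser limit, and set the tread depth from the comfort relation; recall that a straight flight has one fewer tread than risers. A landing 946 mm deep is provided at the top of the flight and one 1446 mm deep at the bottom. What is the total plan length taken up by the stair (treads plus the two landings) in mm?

2592 / 164 = 15.805 → round up to 16 risers.
Riser R = 2592 / 16 = 162 mm, within the 164 mm limit.
T = 623 − 2·162 = 299 mm, which satisfies the 267 mm minimum.
16 risers give 15 treads; going = 15 × 299 = 4485 mm.
Enclosure = 4485 + 946 + 1446 = 6877 mm.

6877 mm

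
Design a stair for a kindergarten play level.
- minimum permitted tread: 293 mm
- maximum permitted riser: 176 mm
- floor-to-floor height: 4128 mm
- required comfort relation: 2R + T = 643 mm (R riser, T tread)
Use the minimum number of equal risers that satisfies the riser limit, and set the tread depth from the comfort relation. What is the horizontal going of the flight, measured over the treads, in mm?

At most 176 each: 4128/176 = 23.45, giving 24 risers.
Riser R = 4128 / 24 = 172 mm, within the 176 mm limit.
T = 643 − 2·172 = 299 mm, which satisfies the 293 mm minimum.
Treads = 24 − 1 = 23; going = 23 × 299 = 6877 mm.

6877 mm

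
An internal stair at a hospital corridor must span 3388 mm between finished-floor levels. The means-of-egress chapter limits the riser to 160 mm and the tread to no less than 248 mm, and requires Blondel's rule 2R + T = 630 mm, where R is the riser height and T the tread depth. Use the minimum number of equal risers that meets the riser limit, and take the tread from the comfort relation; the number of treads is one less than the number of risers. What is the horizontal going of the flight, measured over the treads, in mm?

6762 mm

3388 / 160 = 21.18, so 22 risers are needed.
R = 3388 ÷ 22 = 154 mm.
From 2R + T = 630: T = 630 − 308 = 322 mm.
Going = (22 − 1) × 322 = 6762 mm.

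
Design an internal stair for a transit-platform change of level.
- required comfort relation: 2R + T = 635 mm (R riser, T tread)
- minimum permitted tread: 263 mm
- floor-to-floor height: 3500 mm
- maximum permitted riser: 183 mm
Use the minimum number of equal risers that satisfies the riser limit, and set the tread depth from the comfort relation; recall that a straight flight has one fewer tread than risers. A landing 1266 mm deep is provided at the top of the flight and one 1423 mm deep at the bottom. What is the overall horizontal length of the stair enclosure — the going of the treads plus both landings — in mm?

3500 / 183 = 19.126 → round up to 20 risers.
Riser R = 3500 / 20 = 175 mm, within the 183 mm limit.
Tread T = 635 − 2 × 175 = 285 mm (≥ 263 mm).
Going = (20 − 1) × 285 = 5415 mm.
Add landings: 5415 + 1266 + 1423 = 8104 mm.

8104 mm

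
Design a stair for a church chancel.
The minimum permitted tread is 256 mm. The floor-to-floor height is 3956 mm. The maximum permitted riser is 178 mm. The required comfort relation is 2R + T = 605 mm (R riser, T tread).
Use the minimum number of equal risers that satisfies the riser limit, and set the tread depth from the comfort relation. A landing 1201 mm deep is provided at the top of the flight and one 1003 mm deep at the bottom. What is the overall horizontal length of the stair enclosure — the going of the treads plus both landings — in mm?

7946 mm

3956 / 178 = 22.225 → round up to 23 risers.
R = 3956 ÷ 23 = 172 mm.
From 2R + T = 605: T = 605 − 344 = 261 mm.
Going = (23 − 1) × 261 = 5742 mm.
Enclosure = 5742 + 1201 + 1003 = 7946 mm.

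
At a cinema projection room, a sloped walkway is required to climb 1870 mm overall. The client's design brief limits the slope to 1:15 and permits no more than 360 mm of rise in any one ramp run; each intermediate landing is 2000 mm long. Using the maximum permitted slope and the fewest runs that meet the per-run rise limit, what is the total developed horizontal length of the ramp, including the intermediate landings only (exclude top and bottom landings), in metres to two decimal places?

⌈1870/360⌉ = 6 ramp runs. That means 5 intermediate landings.
Horizontal run for 1870 mm of rise at 1:15 is 1870 × 15 = 28050 mm.
5 intermediate landings contribute 5 × 2000 = 10000 mm.
Developed length = 28050 + 10000 = 38050 mm.
= 38.05 m.

38.05 m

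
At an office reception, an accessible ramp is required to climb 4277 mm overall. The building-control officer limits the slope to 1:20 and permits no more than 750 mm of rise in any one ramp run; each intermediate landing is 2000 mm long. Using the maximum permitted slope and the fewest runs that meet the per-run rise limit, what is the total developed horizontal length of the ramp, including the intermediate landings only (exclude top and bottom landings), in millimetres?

95540 mm

4277 / 750 = 5.703 → round up to 6 ramp runs. That means 5 intermediate landings.
Ramp run (horizontal) at 1:20: 4277 × 20 = 85540 mm.
Intermediate landings: 5 × 2000 = 10000 mm.
Developed length = 85540 + 10000 = 95540 mm.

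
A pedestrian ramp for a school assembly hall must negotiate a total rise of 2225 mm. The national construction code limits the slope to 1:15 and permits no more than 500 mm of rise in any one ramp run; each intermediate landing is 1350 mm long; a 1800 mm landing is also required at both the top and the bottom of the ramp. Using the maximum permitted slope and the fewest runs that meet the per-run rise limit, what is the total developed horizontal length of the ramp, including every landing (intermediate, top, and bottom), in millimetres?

42375 mm

2225 / 500 = 4.45, so 5 ramp runs are needed. That means 4 intermediate landings.
Ramp run (horizontal) at 1:15: 2225 × 15 = 33375 mm.
Intermediate landings: 4 × 1350 = 5400 mm.
Top and bottom landings: 2 × 1800 = 3600 mm.
Total = 33375 + 5400 + 3600 = 42375 mm.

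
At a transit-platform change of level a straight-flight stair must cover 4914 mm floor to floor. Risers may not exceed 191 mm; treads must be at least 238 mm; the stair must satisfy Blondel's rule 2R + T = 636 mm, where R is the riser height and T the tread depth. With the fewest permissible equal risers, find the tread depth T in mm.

4914 / 191 = 25.728 → round up to 26 risers.
Riser R = 4914 / 26 = 189 mm, within the 191 mm limit.
From 2R + T = 636: T = 636 − 378 = 258 mm.

258 mm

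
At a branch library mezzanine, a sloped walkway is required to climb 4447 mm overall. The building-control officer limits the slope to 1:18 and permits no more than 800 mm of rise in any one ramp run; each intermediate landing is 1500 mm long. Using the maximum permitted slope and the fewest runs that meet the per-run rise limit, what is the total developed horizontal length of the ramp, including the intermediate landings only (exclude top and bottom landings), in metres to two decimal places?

87.55 m

At most 800 each: 4447/800 = 5.56, giving 6 ramp runs. That means 5 intermediate landings.
Horizontal run for 4447 mm of rise at 1:18 is 4447 × 18 = 80046 mm.
Intermediate landings: 5 × 1500 = 7500 mm.
Total developed length = 80046 + 7500 = 87546 mm.
= 87.55 m.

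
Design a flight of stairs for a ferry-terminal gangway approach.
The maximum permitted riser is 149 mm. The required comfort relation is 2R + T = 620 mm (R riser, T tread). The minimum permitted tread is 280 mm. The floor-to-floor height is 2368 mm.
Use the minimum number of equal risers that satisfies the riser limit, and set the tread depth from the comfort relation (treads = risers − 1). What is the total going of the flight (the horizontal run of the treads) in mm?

4860 mm

2368 / 149 = 15.89, so 16 risers are needed.
Each riser is 2368/16 = 148 mm (≤ 149 mm).
T = 620 − 2·148 = 324 mm, which satisfies the 280 mm minimum.
Going = (16 − 1) × 324 = 4860 mm.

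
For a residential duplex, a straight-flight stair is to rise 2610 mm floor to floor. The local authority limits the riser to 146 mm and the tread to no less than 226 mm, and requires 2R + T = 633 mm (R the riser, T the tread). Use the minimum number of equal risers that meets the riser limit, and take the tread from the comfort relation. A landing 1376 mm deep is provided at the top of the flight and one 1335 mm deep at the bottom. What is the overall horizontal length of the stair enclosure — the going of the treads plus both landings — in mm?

⌈2610/146⌉ = 18 risers.
R = 2610 ÷ 18 = 145 mm.
From 2R + T = 633: T = 633 − 290 = 343 mm.
18 risers give 17 treads; going = 17 × 343 = 5831 mm.
Enclosure = 5831 + 1376 + 1335 = 8542 mm.

8542 mm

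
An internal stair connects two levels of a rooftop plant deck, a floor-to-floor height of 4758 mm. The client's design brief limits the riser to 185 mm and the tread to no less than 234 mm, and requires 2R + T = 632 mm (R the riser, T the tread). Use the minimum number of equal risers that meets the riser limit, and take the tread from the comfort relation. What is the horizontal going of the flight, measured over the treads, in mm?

At most 185 each: 4758/185 = 25.72, giving 26 risers.
Each riser is 4758/26 = 183 mm (≤ 185 mm).
From 2R + T = 632: T = 632 − 366 = 266 mm.
Going = (26 − 1) × 266 = 6650 mm.

6650 mm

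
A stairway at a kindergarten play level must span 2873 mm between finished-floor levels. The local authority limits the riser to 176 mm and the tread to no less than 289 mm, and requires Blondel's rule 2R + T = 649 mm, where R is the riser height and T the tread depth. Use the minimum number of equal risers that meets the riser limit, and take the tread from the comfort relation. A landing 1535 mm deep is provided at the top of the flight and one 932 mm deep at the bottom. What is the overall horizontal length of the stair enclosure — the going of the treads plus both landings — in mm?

2873 / 176 = 16.324 → round up to 17 risers.
Each riser is 2873/17 = 169 mm (≤ 176 mm).
Tread T = 649 − 2 × 169 = 311 mm (≥ 289 mm).
Treads = 17 − 1 = 16; going = 16 × 311 = 4976 mm.
Add landings: 4976 + 1535 + 932 = 7443 mm.

7443 mm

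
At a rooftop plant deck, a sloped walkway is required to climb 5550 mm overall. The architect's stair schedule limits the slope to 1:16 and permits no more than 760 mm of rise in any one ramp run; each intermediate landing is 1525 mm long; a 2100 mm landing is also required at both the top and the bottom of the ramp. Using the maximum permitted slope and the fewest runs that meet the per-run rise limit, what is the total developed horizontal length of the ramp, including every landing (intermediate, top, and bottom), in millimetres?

103675 mm

5550 / 760 = 7.303 → round up to 8 ramp runs. That means 7 intermediate landings.
Ramp run (horizontal) at 1:16: 5550 × 16 = 88800 mm.
Intermediate landings: 7 × 1525 = 10675 mm.
Top and bottom landings: 2 × 2100 = 4200 mm.
Total = 88800 + 10675 + 4200 = 103675 mm.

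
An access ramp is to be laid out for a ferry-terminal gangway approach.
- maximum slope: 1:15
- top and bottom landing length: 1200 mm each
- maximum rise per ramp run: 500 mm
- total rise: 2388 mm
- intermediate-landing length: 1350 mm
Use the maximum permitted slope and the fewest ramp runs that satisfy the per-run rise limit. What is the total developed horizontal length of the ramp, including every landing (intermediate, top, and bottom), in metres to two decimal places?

⌈2388/500⌉ = 5 ramp runs. That means 4 intermediate landings.
Ramp run (horizontal) at 1:15: 2388 × 15 = 35820 mm.
4 intermediate landings contribute 4 × 1350 = 5400 mm.
Top and bottom landings: 2 × 1200 = 2400 mm.
Total = 35820 + 5400 + 2400 = 43620 mm.
= 43.62 m.

43.62 m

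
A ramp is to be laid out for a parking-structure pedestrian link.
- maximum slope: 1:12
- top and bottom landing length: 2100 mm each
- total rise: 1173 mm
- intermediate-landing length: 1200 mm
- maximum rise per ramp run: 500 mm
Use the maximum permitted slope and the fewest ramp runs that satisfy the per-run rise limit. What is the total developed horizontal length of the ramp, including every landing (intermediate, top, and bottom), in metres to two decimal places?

20.68 m

At most 500 each: 1173/500 = 2.35, giving 3 ramp runs. That means 2 intermediate landings.
Ramp run (horizontal) at 1:12: 1173 × 12 = 14076 mm.
2 intermediate landings contribute 2 × 1200 = 2400 mm.
Top and bottom landings: 2 × 2100 = 4200 mm.
Total = 14076 + 2400 + 4200 = 20676 mm.
= 20.68 m.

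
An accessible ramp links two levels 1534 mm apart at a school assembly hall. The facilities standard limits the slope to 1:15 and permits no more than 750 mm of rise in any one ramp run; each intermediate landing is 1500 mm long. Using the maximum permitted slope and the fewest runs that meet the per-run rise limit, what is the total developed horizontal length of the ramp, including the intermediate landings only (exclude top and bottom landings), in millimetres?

26010 mm

1534 / 750 = 2.045 → round up to 3 ramp runs. That means 2 intermediate landings.
Horizontal run for 1534 mm of rise at 1:15 is 1534 × 15 = 23010 mm.
Intermediate landings: 2 × 1500 = 3000 mm.
Developed length = 23010 + 3000 = 26010 mm.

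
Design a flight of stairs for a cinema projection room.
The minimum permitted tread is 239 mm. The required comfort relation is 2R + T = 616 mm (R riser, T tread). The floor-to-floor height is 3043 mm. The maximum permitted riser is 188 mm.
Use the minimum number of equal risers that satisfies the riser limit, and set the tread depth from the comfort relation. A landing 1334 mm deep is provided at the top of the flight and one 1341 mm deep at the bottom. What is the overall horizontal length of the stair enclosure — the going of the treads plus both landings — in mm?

3043 / 188 = 16.186 → round up to 17 risers.
R = 3043 ÷ 17 = 179 mm.
From 2R + T = 616: T = 616 − 358 = 258 mm.
Treads = 17 − 1 = 16; going = 16 × 258 = 4128 mm.
Add landings: 4128 + 1334 + 1341 = 6803 mm.

6803 mm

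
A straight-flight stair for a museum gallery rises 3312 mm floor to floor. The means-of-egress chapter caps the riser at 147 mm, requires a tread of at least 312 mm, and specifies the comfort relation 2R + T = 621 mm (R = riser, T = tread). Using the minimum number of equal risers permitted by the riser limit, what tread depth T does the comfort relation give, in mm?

3312 / 147 = 22.531 → round up to 23 risers.
R = 3312 ÷ 23 = 144 mm.
Tread T = 621 − 2 × 144 = 333 mm (≥ 312 mm).

333 mm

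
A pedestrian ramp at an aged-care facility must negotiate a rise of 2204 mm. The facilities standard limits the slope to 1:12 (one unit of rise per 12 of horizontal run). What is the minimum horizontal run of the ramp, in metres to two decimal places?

26.45 m

Run = rise × 12 = 2204 × 12 = 26448 mm.
26448 mm = 26.45 m.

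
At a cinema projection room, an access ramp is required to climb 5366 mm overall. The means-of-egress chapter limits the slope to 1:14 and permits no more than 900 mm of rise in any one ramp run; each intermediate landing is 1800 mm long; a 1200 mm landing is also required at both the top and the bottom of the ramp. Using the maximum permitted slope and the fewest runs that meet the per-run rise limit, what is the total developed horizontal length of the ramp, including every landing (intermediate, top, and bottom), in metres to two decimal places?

At most 900 each: 5366/900 = 5.96, giving 6 ramp runs. That means 5 intermediate landings.
Horizontal run for 5366 mm of rise at 1:14 is 5366 × 14 = 75124 mm.
Intermediate landings: 5 × 1800 = 9000 mm.
Top and bottom landings: 2 × 1200 = 2400 mm.
Total = 75124 + 9000 + 2400 = 86524 mm.
= 86.52 m.

86.52 m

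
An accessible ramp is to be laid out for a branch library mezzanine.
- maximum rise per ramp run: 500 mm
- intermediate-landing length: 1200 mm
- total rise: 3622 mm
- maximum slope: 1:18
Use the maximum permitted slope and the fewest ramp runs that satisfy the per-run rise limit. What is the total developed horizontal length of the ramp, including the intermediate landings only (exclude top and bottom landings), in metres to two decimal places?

3622 / 500 = 7.244 → round up to 8 ramp runs. That means 7 intermediate landings.
Horizontal run for 3622 mm of rise at 1:18 is 3622 × 18 = 65196 mm.
7 intermediate landings contribute 7 × 1200 = 8400 mm.
Developed length = 65196 + 8400 = 73596 mm.
= 73.60 m.

73.60 m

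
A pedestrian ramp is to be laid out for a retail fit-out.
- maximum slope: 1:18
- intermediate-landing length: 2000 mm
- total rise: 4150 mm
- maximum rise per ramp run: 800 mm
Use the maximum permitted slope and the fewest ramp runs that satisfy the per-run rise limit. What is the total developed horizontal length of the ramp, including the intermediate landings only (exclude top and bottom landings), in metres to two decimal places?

84.70 m

4150 / 800 = 5.19, so 6 ramp runs are needed. That means 5 intermediate landings.
Horizontal run for 4150 mm of rise at 1:18 is 4150 × 18 = 74700 mm.
5 intermediate landings contribute 5 × 2000 = 10000 mm.
Total developed length = 74700 + 10000 = 84700 mm.
= 84.70 m.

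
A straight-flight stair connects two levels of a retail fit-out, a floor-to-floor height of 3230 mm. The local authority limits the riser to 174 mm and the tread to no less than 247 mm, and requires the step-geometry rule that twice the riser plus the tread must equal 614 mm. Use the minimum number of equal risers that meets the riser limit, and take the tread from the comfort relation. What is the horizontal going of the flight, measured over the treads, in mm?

4932 mm

3230 / 174 = 18.56, so 19 risers are needed.
Each riser is 3230/19 = 170 mm (≤ 174 mm).
Tread T = 614 − 2 × 170 = 274 mm (≥ 247 mm).
Going = (19 − 1) × 274 = 4932 mm.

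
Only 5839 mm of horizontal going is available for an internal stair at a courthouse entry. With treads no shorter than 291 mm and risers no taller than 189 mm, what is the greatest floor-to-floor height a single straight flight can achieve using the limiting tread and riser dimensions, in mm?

3969 mm

5839 / 291 = 20.07, so 20 treads fit.
Risers = treads + 1 = 21.
Maximum height = 21 × 189 = 3969 mm.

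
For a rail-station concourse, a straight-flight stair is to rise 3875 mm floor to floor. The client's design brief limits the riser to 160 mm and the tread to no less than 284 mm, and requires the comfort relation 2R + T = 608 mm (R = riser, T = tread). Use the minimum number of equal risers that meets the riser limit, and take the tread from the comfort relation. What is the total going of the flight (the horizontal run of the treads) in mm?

3875 / 160 = 24.219 → round up to 25 risers.
Riser R = 3875 / 25 = 155 mm, within the 160 mm limit.
Tread T = 608 − 2 × 155 = 298 mm (≥ 284 mm).
Treads = 25 − 1 = 24; going = 24 × 298 = 7152 mm.

7152 mm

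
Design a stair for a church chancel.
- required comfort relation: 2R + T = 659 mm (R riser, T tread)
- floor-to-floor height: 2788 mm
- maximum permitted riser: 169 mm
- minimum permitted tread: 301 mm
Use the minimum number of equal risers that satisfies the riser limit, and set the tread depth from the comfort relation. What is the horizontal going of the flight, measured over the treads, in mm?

5296 mm

At most 169 each: 2788/169 = 16.50, giving 17 risers.
Riser R = 2788 / 17 = 164 mm, within the 169 mm limit.
From 2R + T = 659: T = 659 − 328 = 331 mm.
17 risers give 16 treads; going = 16 × 331 = 5296 mm.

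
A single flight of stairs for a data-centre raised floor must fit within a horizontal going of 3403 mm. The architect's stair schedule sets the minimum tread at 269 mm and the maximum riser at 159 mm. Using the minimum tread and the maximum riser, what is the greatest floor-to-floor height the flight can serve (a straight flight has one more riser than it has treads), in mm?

Treads that fit: ⌊3403 / 269⌋ = 12.
Risers = treads + 1 = 13.
Maximum height = 13 × 159 = 2067 mm.

2067 mm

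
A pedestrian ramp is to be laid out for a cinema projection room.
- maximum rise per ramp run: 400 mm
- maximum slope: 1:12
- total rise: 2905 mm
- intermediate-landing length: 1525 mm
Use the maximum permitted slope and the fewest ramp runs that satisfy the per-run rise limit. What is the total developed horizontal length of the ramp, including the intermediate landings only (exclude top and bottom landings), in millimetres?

At most 400 each: 2905/400 = 7.26, giving 8 ramp runs. That means 7 intermediate landings.
Horizontal run for 2905 mm of rise at 1:12 is 2905 × 12 = 34860 mm.
7 intermediate landings contribute 7 × 1525 = 10675 mm.
Total developed length = 34860 + 10675 = 45535 mm.

45535 mm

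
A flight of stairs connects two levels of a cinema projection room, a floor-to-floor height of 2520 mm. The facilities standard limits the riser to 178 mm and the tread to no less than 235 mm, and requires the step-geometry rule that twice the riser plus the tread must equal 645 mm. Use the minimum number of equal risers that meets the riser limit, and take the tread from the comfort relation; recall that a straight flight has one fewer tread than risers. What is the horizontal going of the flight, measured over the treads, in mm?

2520 / 178 = 14.16, so 15 risers are needed.
R = 2520 ÷ 15 = 168 mm.
From 2R + T = 645: T = 645 − 336 = 309 mm.
Treads = 15 − 1 = 14; going = 14 × 309 = 4326 mm.

4326 mm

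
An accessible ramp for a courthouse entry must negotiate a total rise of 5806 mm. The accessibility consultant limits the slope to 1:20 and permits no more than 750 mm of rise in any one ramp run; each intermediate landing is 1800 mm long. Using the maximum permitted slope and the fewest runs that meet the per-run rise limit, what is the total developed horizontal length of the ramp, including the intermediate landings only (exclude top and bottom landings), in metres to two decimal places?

128.72 m

At most 750 each: 5806/750 = 7.74, giving 8 ramp runs. That means 7 intermediate landings.
Ramp run (horizontal) at 1:20: 5806 × 20 = 116120 mm.
Intermediate landings: 7 × 1800 = 12600 mm.
Developed length = 116120 + 12600 = 128720 mm.
= 128.72 m.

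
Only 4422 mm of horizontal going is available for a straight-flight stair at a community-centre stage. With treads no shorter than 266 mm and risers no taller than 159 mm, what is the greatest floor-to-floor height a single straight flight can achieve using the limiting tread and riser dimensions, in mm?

2703 mm

4422 / 266 = 16.62, so 16 treads fit.
Risers = treads + 1 = 17.
Maximum height = 17 × 159 = 2703 mm.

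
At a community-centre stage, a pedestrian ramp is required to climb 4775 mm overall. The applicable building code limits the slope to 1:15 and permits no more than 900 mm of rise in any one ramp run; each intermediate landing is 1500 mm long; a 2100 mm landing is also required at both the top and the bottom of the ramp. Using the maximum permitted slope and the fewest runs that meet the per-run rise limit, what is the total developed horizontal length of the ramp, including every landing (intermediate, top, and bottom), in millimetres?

83325 mm

At most 900 each: 4775/900 = 5.31, giving 6 ramp runs. That means 5 intermediate landings.
Ramp run (horizontal) at 1:15: 4775 × 15 = 71625 mm.
Intermediate landings: 5 × 1500 = 7500 mm.
Top and bottom landings: 2 × 2100 = 4200 mm.
Total = 71625 + 7500 + 4200 = 83325 mm.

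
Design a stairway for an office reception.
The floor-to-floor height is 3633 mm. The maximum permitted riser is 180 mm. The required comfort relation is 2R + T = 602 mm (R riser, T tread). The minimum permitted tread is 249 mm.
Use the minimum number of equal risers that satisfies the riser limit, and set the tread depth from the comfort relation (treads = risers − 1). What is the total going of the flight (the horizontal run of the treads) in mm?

5120 mm

⌈3633/180⌉ = 21 risers.
Riser R = 3633 / 21 = 173 mm, within the 180 mm limit.
T = 602 − 2·173 = 256 mm, which satisfies the 249 mm minimum.
Going = (21 − 1) × 256 = 5120 mm.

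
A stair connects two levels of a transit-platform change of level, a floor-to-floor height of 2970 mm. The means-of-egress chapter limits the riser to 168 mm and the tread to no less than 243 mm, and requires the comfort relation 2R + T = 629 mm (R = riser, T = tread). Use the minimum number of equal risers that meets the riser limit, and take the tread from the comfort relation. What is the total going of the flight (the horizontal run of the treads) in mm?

5083 mm

At most 168 each: 2970/168 = 17.68, giving 18 risers.
Each riser is 2970/18 = 165 mm (≤ 168 mm).
T = 629 − 2·165 = 299 mm, which satisfies the 243 mm minimum.
Treads = 18 − 1 = 17; going = 17 × 299 = 5083 mm.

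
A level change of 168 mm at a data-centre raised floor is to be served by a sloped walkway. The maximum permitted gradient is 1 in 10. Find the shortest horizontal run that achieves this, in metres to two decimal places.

1.68 m

At 1:10 the run is 10 × 168 = 1680 mm.
1680 mm = 1.68 m.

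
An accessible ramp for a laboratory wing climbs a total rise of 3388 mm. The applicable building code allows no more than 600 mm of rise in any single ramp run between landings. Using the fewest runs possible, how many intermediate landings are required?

At most 600 each: 3388/600 = 5.65, giving 6 ramp runs.
6 runs are separated by 5 intermediate landings.

5 intermediate landings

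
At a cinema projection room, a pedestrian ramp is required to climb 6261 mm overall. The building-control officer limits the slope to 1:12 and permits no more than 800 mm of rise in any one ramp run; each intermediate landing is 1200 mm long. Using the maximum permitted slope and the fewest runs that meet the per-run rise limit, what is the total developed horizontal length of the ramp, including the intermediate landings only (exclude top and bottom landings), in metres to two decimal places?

83.53 m

At most 800 each: 6261/800 = 7.83, giving 8 ramp runs. That means 7 intermediate landings.
Ramp run (horizontal) at 1:12: 6261 × 12 = 75132 mm.
7 intermediate landings contribute 7 × 1200 = 8400 mm.
Developed length = 75132 + 8400 = 83532 mm.
= 83.53 m.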